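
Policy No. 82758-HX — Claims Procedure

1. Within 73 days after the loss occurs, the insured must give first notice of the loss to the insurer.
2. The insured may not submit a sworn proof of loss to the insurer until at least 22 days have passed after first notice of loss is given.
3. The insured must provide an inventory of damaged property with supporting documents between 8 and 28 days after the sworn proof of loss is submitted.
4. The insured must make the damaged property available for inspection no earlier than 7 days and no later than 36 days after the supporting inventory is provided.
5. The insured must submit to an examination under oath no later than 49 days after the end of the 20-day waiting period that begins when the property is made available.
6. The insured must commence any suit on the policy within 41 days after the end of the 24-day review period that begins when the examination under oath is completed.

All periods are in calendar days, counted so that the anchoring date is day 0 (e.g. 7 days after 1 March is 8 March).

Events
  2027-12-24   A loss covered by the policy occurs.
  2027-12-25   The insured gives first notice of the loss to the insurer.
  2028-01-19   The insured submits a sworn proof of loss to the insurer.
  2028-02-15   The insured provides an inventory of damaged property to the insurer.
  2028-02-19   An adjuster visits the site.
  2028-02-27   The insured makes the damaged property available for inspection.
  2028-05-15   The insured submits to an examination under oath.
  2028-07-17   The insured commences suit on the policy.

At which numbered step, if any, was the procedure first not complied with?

Step 5

Step 1: 73 days after 2027-12-24 (when the loss occurs) is 2028-03-06; completed 2027-12-25, before the deadline.
Step 2: the earliest permitted date is 22 days after 2027-12-25 (when first notice of loss is given), i.e. 2028-01-16; done 2028-01-19, after the minimum wait.
Step 3: the window is 8–28 days after 2028-01-19 (when the sworn proof of loss is submitted), so 2028-01-27 through 2028-02-16; 2028-02-15 falls inside that range.
Step 4: the window is 7–36 days after 2028-02-15 (when the supporting inventory is provided), so 2028-02-22 through 2028-03-22; 2028-02-27 falls inside that range.
Step 5: 49 days after 2028-03-18 (end of the 20-day waiting period, which began when the property is made available on 2028-02-27) is 2028-05-06; not done until 2028-05-15, 9 days after the deadline.
The procedure was therefore not followed at step 5.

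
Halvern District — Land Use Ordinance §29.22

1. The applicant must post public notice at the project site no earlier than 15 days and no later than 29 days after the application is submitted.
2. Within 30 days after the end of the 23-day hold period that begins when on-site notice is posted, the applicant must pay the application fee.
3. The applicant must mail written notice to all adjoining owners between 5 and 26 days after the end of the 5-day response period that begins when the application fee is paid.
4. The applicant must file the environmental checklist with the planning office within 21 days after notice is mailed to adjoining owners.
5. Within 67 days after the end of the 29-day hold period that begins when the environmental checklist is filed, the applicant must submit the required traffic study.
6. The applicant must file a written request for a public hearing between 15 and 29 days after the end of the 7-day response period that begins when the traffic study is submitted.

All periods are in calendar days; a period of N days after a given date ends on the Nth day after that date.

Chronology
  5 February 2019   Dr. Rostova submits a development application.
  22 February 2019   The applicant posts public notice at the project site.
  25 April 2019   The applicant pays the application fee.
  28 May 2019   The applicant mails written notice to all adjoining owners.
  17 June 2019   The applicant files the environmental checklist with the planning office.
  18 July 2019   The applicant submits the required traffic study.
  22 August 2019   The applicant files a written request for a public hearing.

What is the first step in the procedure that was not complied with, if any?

Step 2

(1) the permitted window runs from 5 February 2019 + 15 = 20 February 2019 to 5 February 2019 + 29 = 6 March 2019; done 22 February 2019 — within the window.
(2) due by 17 March 2019 + 30 days = 16 April 2019; 25 April 2019 misses that deadline by 9 days.
Later steps need not be reached.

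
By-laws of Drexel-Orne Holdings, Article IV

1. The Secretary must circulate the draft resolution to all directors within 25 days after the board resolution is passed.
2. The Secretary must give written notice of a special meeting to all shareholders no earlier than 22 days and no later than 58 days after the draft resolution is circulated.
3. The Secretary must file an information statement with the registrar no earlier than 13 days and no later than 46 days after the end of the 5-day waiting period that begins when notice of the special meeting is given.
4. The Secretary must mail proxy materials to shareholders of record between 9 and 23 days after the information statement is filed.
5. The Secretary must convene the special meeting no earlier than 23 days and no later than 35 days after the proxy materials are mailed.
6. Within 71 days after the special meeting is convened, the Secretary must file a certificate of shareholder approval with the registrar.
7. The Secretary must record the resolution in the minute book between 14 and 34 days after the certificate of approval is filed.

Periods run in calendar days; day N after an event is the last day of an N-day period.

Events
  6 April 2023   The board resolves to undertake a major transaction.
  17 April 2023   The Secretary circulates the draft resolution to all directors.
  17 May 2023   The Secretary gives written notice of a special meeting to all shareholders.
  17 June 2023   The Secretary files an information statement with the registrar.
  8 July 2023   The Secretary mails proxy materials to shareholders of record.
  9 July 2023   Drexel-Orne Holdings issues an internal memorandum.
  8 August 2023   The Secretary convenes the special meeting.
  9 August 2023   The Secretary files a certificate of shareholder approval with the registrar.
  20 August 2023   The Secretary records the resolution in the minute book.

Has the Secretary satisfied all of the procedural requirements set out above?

Step 1 — counting 25 days from 6 April 2023 (when the board resolution is passed) gives a deadline of 1 May 2023; 17 April 2023 is within that limit.
Step 2 — 22 and 58 days from 17 April 2023 (when the draft resolution is circulated) are 9 May 2023 and 14 June 2023 respectively; done 17 May 2023 — within the window.
Step 3 — 13 and 46 days from 22 May 2023 (end of the 5-day waiting period, which began when notice of the special meeting is given on 17 May 2023) are 4 June 2023 and 7 July 2023 respectively; 17 June 2023 falls inside that range.
Step 4 — 9 and 23 days from 17 June 2023 (when the information statement is filed) are 26 June 2023 and 10 July 2023 respectively; 8 July 2023 falls inside that range.
Step 5 — 23 and 35 days from 8 July 2023 (when the proxy materials are mailed) are 31 July 2023 and 12 August 2023 respectively; done 8 August 2023, which is between those dates.
Step 6 — counting 71 days from 8 August 2023 (when the special meeting is convened) gives a deadline of 18 October 2023; 9 August 2023 is within that limit.
Step 7 — 14 and 34 days from 9 August 2023 (when the certificate of approval is filed) are 23 August 2023 and 12 September 2023 respectively; done 20 August 2023 — 3 days before the window opened.
The procedure was therefore not followed at step 7.

No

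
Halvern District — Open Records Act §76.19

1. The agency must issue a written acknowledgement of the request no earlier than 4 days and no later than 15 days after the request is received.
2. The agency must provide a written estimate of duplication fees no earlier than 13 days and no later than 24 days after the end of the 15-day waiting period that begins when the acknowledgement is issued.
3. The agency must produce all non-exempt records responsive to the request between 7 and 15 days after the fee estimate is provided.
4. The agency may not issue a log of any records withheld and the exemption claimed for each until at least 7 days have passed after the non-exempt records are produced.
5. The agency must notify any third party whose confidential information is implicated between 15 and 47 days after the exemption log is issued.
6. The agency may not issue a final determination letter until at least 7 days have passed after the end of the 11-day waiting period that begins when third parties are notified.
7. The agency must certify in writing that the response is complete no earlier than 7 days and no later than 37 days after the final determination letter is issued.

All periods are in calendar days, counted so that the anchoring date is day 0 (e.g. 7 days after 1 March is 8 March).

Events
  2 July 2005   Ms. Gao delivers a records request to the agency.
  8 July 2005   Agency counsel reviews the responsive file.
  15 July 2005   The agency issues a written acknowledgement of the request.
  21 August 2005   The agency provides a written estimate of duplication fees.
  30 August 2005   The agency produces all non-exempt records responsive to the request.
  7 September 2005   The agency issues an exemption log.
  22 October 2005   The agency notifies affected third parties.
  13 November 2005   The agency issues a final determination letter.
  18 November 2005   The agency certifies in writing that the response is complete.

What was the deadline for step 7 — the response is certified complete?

20 December 2005

Step 7 runs from 13 November 2005, when the final determination letter is issued. The window is 7–37 days after 13 November 2005; it closes on 20 December 2005.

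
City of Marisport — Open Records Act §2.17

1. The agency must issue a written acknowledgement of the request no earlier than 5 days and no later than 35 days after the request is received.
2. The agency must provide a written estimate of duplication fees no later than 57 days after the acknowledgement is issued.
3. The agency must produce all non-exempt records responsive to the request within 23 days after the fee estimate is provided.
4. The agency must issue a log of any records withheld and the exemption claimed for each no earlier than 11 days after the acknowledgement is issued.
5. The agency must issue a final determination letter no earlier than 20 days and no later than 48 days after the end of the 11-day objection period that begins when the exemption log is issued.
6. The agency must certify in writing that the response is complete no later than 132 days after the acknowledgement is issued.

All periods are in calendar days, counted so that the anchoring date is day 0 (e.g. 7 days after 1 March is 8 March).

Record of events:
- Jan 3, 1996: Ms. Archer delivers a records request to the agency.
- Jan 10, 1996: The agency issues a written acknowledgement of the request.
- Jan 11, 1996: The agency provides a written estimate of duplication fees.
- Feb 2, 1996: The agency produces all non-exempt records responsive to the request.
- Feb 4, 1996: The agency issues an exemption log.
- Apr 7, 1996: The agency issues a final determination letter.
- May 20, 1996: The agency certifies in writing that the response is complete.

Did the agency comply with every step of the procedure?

Step 1: the window is 5–35 days after Jan 3, 1996 (when the request is received), so Jan 8, 1996 through Feb 7, 1996; Jan 10, 1996 falls inside that range.
Step 2: 57 days after Jan 10, 1996 (when the acknowledgement is issued) is Mar 7, 1996; done Jan 11, 1996 — timely.
Step 3: 23 days after Jan 11, 1996 (when the fee estimate is provided) is Feb 3, 1996; Feb 2, 1996 is within that limit.
Step 4: the earliest permitted date is 11 days after Jan 10, 1996 (when the acknowledgement is issued), i.e. Jan 21, 1996; done Feb 4, 1996 — permitted.
Step 5: the window is 20–48 days after Feb 15, 1996 (end of the 11-day objection period, which began when the exemption log is issued on Feb 4, 1996), so Mar 6, 1996 through Apr 3, 1996; done Apr 7, 1996 — 4 days after the window closed.
That is the first point of non-compliance.

No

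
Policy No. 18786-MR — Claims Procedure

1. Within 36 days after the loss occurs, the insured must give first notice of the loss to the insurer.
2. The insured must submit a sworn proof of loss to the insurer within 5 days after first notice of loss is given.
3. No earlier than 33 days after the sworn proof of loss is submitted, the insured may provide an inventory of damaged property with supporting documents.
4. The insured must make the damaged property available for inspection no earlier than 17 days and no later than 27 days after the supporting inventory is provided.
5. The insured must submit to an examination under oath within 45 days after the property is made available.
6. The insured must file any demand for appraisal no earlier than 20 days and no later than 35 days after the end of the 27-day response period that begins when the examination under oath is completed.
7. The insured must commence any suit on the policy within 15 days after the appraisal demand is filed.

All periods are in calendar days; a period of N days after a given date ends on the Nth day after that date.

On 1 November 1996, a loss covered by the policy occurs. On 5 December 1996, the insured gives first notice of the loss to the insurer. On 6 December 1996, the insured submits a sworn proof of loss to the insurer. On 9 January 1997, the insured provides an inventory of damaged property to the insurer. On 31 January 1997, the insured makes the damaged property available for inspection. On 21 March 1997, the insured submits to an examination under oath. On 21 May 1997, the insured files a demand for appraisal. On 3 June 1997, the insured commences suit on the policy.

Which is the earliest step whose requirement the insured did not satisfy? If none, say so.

Step 1 — counting 36 days from 1 November 1996 (when the loss occurs) gives a deadline of 7 December 1996; 5 December 1996 is within that limit.
Step 2 — counting 5 days from 5 December 1996 (when first notice of loss is given) gives a deadline of 10 December 1996; 6 December 1996 is within that limit.
Step 3 — must wait 33 days from 6 December 1996 (when the sworn proof of loss is submitted), so not before 8 January 1997; done 9 January 1997 — permitted.
Step 4 — 17 and 27 days from 9 January 1997 (when the supporting inventory is provided) are 26 January 1997 and 5 February 1997 respectively; done 31 January 1997, which is between those dates.
Step 5 — counting 45 days from 31 January 1997 (when the property is made available) gives a deadline of 17 March 1997; not done until 21 March 1997, 4 days after the deadline.

Step 5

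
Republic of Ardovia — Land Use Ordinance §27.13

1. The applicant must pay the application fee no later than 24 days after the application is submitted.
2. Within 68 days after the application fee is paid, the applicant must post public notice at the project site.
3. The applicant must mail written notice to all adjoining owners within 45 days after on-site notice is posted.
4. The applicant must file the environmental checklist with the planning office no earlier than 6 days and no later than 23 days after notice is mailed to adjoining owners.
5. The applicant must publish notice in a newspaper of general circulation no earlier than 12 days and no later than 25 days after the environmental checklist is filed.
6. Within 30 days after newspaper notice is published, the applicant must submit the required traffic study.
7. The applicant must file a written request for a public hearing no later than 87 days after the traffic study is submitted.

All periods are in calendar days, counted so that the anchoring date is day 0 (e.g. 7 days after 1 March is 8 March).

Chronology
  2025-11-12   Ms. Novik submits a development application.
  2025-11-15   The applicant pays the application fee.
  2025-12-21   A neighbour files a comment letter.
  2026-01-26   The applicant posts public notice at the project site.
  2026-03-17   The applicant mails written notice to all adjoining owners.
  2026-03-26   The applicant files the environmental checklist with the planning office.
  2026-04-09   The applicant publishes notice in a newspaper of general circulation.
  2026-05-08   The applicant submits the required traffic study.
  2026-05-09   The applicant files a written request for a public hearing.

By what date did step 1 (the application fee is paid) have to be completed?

Step 1 runs from 2025-11-12, when the application is submitted. 24 days after 2025-11-12 is 2025-12-06.

2025-12-06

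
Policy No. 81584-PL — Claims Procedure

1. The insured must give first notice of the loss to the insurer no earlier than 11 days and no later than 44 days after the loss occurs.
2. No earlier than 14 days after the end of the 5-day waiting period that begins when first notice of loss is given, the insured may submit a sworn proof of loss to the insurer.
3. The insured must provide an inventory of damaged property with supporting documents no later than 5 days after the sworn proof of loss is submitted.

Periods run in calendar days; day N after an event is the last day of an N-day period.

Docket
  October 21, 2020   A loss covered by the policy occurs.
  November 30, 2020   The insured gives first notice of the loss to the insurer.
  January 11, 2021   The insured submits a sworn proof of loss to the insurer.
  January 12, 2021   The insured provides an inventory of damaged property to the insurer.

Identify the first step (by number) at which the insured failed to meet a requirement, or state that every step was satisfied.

Step 1 — 11 and 44 days from October 21, 2020 (when the loss occurs) are November 1, 2020 and December 4, 2020 respectively; done November 30, 2020 — within the window.
Step 2 — must wait 14 days from December 5, 2020 (end of the 5-day waiting period, which began when first notice of loss is given on November 30, 2020), so not before December 19, 2020; done January 11, 2021, after the minimum wait.
Step 3 — counting 5 days from January 11, 2021 (when the sworn proof of loss is submitted) gives a deadline of January 16, 2021; completed January 12, 2021, before the deadline.

None — every step was satisfied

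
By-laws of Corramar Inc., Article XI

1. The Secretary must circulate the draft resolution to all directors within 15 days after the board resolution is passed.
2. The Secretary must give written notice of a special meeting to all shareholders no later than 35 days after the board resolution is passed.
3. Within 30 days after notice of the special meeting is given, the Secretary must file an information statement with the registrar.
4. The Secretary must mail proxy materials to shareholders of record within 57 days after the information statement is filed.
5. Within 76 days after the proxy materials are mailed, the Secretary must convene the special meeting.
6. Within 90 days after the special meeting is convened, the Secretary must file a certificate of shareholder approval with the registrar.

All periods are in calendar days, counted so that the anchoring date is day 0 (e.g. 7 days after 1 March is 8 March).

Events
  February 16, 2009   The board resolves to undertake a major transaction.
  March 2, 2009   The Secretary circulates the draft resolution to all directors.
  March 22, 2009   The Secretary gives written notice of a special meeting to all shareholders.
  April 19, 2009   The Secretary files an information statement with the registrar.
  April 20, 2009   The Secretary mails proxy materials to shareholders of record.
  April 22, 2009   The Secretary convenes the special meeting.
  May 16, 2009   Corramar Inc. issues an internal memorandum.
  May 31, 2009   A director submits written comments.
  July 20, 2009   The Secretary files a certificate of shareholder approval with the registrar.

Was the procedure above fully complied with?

Step 1: 15 days after February 16, 2009 (when the board resolution is passed) is March 3, 2009; completed March 2, 2009, before the deadline.
Step 2: 35 days after February 16, 2009 (when the board resolution is passed) is March 23, 2009; completed March 22, 2009, before the deadline.
Step 3: 30 days after March 22, 2009 (when notice of the special meeting is given) is April 21, 2009; completed April 19, 2009, before the deadline.
Step 4: 57 days after April 19, 2009 (when the information statement is filed) is June 15, 2009; done April 20, 2009 — timely.
Step 5: 76 days after April 20, 2009 (when the proxy materials are mailed) is July 5, 2009; April 22, 2009 is within that limit.
Step 6: 90 days after April 22, 2009 (when the special meeting is convened) is July 21, 2009; completed July 20, 2009, before the deadline.

Yes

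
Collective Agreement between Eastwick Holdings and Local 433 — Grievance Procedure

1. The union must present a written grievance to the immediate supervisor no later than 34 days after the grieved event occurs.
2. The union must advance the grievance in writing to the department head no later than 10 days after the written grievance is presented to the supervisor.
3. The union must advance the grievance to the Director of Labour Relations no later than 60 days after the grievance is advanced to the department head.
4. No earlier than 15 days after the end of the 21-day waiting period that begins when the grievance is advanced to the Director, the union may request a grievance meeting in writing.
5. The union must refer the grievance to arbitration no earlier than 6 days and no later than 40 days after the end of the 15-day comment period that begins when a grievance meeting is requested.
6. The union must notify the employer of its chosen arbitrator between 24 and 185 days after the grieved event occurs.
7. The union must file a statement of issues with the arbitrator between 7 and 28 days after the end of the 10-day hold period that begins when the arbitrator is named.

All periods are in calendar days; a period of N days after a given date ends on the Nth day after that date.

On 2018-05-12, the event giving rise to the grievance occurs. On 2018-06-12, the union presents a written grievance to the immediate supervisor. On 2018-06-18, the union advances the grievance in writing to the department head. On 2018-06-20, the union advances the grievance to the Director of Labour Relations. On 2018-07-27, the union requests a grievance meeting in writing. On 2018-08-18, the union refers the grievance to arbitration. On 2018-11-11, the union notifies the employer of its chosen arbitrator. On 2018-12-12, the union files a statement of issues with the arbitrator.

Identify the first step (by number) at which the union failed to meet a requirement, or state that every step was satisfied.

None — every step was satisfied

Step 1 — counting 34 days from 2018-05-12 (when the grieved event occurs) gives a deadline of 2018-06-15; 2018-06-12 is within that limit.
Step 2 — counting 10 days from 2018-06-12 (when the written grievance is presented to the supervisor) gives a deadline of 2018-06-22; done 2018-06-18 — timely.
Step 3 — counting 60 days from 2018-06-18 (when the grievance is advanced to the department head) gives a deadline of 2018-08-17; done 2018-06-20 — timely.
Step 4 — must wait 15 days from 2018-07-11 (end of the 21-day waiting period, which began when the grievance is advanced to the Director on 2018-06-20), so not before 2018-07-26; 2018-07-27 is on or after that date.
Step 5 — 6 and 40 days from 2018-08-11 (end of the 15-day comment period, which began when a grievance meeting is requested on 2018-07-27) are 2018-08-17 and 2018-09-20 respectively; done 2018-08-18, which is between those dates.
Step 6 — 24 and 185 days from 2018-05-12 (when the grieved event occurs) are 2018-06-05 and 2018-11-13 respectively; done 2018-11-11 — within the window.
Step 7 — 7 and 28 days from 2018-11-21 (end of the 10-day hold period, which began when the arbitrator is named on 2018-11-11) are 2018-11-28 and 2018-12-19 respectively; done 2018-12-12, which is between those dates.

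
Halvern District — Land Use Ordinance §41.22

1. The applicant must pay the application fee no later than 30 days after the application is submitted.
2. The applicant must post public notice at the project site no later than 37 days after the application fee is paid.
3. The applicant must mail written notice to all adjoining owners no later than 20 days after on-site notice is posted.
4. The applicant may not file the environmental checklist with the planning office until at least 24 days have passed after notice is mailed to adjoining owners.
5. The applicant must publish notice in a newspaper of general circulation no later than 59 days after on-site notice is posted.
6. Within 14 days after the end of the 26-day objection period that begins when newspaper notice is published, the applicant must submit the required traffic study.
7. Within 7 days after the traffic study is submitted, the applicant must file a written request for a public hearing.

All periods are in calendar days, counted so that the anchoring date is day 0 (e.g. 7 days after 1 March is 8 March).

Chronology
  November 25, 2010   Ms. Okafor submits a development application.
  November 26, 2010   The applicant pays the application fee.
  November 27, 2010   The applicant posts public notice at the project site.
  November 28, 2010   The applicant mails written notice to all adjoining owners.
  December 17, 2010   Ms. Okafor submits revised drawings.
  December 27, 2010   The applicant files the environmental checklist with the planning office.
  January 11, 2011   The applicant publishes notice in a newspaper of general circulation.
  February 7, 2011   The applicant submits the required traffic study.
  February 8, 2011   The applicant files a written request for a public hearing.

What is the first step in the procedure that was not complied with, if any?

None — every step was satisfied

(1) due by November 25, 2010 + 30 days = December 25, 2010; November 26, 2010 is within that limit.
(2) due by November 26, 2010 + 37 days = January 2, 2011; done November 27, 2010 — timely.
(3) due by November 27, 2010 + 20 days = December 17, 2010; done November 28, 2010 — timely.
(4) permitted from November 28, 2010 + 24 days = December 22, 2010 onward; done December 27, 2010 — permitted.
(5) due by November 27, 2010 + 59 days = January 25, 2011; completed January 11, 2011, before the deadline.
(6) due by February 6, 2011 + 14 days = February 20, 2011; done February 7, 2011 — timely.
(7) due by February 7, 2011 + 7 days = February 14, 2011; done February 8, 2011 — timely.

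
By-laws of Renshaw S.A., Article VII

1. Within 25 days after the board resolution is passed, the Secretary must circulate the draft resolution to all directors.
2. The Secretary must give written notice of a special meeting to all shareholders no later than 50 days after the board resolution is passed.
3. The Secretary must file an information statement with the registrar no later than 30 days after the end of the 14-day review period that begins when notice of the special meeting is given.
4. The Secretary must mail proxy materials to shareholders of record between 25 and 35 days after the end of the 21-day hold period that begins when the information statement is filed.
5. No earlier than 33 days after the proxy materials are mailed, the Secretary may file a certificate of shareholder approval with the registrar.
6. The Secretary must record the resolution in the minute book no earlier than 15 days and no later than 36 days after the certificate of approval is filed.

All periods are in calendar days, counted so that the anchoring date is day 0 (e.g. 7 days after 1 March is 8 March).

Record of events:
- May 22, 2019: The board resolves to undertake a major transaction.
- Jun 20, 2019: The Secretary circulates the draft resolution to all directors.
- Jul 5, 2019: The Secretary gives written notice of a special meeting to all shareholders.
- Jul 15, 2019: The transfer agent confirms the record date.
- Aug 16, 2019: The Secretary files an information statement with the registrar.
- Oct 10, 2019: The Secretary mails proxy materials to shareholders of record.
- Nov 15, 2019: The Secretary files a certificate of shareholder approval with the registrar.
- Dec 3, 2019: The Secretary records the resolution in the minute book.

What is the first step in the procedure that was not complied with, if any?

Step 1

Step 1: 25 days after May 22, 2019 (when the board resolution is passed) is Jun 16, 2019; not done until Jun 20, 2019, 4 days after the deadline.
No need to go further; step 1 was not satisfied.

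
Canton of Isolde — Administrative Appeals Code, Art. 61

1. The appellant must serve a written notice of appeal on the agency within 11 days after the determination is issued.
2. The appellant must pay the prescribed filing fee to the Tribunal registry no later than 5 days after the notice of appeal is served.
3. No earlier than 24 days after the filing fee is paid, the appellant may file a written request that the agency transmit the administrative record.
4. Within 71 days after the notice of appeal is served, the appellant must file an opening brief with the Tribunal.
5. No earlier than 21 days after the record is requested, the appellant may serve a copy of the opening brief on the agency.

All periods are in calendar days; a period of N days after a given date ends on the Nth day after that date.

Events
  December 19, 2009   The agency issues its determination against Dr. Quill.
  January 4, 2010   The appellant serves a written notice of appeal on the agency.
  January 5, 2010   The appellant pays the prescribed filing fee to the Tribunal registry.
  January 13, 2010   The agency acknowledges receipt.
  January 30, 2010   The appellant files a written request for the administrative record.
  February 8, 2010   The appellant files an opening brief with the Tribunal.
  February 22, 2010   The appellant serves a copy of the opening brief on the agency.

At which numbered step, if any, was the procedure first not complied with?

(1) due by December 19, 2009 + 11 days = December 30, 2009; not done until January 4, 2010, 5 days after the deadline.

Step 1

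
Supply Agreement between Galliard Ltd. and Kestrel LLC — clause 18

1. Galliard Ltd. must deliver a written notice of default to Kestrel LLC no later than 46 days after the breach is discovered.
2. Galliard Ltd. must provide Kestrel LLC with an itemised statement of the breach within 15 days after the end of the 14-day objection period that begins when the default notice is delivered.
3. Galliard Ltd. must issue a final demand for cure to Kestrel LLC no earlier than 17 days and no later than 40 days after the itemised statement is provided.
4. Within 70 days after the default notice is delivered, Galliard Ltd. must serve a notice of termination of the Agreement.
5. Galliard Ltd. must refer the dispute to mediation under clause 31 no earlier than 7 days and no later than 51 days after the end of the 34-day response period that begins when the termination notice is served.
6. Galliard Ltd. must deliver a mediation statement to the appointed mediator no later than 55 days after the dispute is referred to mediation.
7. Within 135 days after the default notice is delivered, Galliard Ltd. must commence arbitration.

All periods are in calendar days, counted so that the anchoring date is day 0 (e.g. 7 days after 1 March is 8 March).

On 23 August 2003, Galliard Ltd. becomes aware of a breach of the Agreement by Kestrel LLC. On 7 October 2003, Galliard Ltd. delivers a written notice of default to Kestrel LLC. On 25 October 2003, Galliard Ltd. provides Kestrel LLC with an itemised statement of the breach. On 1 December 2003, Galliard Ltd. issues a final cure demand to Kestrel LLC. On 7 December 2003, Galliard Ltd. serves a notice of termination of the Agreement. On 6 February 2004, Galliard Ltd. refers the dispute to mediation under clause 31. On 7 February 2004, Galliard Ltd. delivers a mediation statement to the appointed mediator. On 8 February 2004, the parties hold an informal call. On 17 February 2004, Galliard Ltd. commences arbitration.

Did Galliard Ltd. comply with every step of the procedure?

(1) due by 23 August 2003 + 46 days = 8 October 2003; completed 7 October 2003, before the deadline.
(2) due by 21 October 2003 + 15 days = 5 November 2003; completed 25 October 2003, before the deadline.
(3) the permitted window runs from 25 October 2003 + 17 = 11 November 2003 to 25 October 2003 + 40 = 4 December 2003; 1 December 2003 falls inside that range.
(4) due by 7 October 2003 + 70 days = 16 December 2003; 7 December 2003 is within that limit.
(5) the permitted window runs from 10 January 2004 + 7 = 17 January 2004 to 10 January 2004 + 51 = 1 March 2004; done 6 February 2004 — within the window.
(6) due by 6 February 2004 + 55 days = 1 April 2004; done 7 February 2004 — timely.
(7) due by 7 October 2003 + 135 days = 19 February 2004; completed 17 February 2004, before the deadline.

Yes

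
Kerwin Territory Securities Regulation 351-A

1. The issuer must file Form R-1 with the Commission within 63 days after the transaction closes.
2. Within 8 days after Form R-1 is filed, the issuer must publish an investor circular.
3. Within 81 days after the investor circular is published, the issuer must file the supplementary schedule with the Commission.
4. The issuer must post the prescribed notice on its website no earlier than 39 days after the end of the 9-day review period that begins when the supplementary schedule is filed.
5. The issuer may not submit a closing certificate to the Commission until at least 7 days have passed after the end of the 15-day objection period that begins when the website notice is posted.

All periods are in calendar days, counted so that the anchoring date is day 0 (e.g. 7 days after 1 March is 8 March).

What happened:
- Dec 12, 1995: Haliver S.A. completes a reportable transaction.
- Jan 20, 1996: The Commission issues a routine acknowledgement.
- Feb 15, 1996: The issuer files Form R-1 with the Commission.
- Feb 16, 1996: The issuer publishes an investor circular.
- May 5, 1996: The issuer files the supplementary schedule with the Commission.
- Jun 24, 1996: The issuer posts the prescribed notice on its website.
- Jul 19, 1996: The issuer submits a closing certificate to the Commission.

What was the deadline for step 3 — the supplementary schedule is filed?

Step 3 runs from Feb 16, 1996, when the investor circular is published. 81 days after Feb 16, 1996 is May 7, 1996.

May 7, 1996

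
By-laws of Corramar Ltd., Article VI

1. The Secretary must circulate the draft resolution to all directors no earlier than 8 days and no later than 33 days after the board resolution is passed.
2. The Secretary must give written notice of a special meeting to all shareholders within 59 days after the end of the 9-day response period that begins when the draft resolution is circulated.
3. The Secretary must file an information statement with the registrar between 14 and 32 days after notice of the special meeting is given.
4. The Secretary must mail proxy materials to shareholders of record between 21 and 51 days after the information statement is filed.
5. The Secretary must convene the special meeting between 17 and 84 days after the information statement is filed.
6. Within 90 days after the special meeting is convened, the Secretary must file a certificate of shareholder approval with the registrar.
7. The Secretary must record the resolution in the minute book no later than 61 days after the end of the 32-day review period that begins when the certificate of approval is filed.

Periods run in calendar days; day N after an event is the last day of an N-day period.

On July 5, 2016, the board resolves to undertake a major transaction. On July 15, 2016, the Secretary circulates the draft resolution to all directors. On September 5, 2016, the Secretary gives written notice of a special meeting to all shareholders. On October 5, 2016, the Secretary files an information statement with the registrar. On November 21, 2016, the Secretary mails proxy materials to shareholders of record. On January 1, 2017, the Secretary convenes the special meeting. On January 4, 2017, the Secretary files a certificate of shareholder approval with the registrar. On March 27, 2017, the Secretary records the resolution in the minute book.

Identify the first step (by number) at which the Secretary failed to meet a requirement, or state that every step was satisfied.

Step 1: the window is 8–33 days after July 5, 2016 (when the board resolution is passed), so July 13, 2016 through August 7, 2016; done July 15, 2016 — within the window.
Step 2: 59 days after July 24, 2016 (end of the 9-day response period, which began when the draft resolution is circulated on July 15, 2016) is September 21, 2016; done September 5, 2016 — timely.
Step 3: the window is 14–32 days after September 5, 2016 (when notice of the special meeting is given), so September 19, 2016 through October 7, 2016; done October 5, 2016 — within the window.
Step 4: the window is 21–51 days after October 5, 2016 (when the information statement is filed), so October 26, 2016 through November 25, 2016; done November 21, 2016 — within the window.
Step 5: the window is 17–84 days after October 5, 2016 (when the information statement is filed), so October 22, 2016 through December 28, 2016; done January 1, 2017 — 4 days after the window closed.

Step 5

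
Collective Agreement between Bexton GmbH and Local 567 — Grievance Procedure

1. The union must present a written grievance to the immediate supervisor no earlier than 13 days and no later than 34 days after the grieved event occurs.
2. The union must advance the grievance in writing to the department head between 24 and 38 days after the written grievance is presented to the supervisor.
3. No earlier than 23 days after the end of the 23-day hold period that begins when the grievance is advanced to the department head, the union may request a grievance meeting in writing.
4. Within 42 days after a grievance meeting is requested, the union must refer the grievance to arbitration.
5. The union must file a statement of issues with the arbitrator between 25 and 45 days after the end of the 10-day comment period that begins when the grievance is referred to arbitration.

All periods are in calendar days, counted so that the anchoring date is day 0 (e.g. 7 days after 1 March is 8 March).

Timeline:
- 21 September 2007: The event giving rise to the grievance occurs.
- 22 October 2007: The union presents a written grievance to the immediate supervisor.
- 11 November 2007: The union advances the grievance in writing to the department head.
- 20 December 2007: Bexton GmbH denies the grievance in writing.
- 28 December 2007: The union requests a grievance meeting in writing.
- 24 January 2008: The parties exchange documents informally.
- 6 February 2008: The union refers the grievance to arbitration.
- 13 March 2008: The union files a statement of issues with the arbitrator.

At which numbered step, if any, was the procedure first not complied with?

(1) the permitted window runs from 21 September 2007 + 13 = 4 October 2007 to 21 September 2007 + 34 = 25 October 2007; done 22 October 2007, which is between those dates.
(2) the permitted window runs from 22 October 2007 + 24 = 15 November 2007 to 22 October 2007 + 38 = 29 November 2007; done 11 November 2007 — 4 days before the window opened.
No need to go further; step 2 was not satisfied.

Step 2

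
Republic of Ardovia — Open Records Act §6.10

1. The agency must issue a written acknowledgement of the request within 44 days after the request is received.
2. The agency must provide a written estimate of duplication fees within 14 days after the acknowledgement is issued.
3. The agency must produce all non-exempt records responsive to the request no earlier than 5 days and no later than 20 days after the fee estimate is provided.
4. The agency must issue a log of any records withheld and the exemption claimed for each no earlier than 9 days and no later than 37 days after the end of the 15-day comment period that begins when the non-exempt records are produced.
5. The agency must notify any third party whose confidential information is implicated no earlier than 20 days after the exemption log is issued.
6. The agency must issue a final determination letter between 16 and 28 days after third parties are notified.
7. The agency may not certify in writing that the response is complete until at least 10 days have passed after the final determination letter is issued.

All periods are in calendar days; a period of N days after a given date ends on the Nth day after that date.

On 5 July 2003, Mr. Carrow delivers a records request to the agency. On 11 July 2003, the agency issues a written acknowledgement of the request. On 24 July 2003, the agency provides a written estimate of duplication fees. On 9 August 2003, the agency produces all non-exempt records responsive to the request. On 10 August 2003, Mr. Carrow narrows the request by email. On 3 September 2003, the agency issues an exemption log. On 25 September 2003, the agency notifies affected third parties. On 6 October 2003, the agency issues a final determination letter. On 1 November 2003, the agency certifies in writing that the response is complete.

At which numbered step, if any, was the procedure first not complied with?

Step 1: 44 days after 5 July 2003 (when the request is received) is 18 August 2003; 11 July 2003 is within that limit.
Step 2: 14 days after 11 July 2003 (when the acknowledgement is issued) is 25 July 2003; completed 24 July 2003, before the deadline.
Step 3: the window is 5–20 days after 24 July 2003 (when the fee estimate is provided), so 29 July 2003 through 13 August 2003; 9 August 2003 falls inside that range.
Step 4: the window is 9–37 days after 24 August 2003 (end of the 15-day comment period, which began when the non-exempt records are produced on 9 August 2003), so 2 September 2003 through 30 September 2003; done 3 September 2003 — within the window.
Step 5: the earliest permitted date is 20 days after 3 September 2003 (when the exemption log is issued), i.e. 23 September 2003; 25 September 2003 is on or after that date.
Step 6: the window is 16–28 days after 25 September 2003 (when third parties are notified), so 11 October 2003 through 23 October 2003; 6 October 2003 is 5 days too early.
No need to go further; step 6 was not satisfied.

Step 6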